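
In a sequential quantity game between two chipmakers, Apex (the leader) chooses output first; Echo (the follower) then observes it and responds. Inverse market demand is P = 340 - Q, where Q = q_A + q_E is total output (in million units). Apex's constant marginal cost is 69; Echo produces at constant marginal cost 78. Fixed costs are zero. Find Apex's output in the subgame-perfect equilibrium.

Solve by backward induction. Given q_A, the follower Echo maximises π_E = (340 - q_A - q_E)q_E - 78q_E.
∂π_E/∂q_E = 262 - q_A - 2q_E = 0 gives the reaction function q_E = (262 - q_A)/2.
Apex substitutes q_E(q_A) into its own profit: π_A = q_A(340 - q_A - (262 - q_A)/2) - 69q_A = (209 - (1/2)q_A)q_A - 69q_A.
The leader's first-order condition 140 - q_A = 0 yields q_A = 140.
Then q_E = (262 - 140)/2 = 61.

140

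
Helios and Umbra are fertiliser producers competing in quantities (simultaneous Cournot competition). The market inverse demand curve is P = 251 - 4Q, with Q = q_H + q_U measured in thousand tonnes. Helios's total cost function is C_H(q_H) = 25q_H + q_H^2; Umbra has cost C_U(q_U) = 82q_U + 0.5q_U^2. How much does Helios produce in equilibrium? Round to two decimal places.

18.35

Helios's profit: π_H = (251 - 4Q)q_H - (25q_H + q_H²). Setting ∂π_H/∂q_H = 0: 226 - 10q_H - 4(q_U) = 0.
Umbra's first-order condition: 169 - 9q_U - 4(q_H) = 0.
Best responses: q_H = (226 - 4q_U)/10, q_U = (169 - 4q_H)/9.
Substituting one into the other gives q_H = 679/37 and q_U = 393/37.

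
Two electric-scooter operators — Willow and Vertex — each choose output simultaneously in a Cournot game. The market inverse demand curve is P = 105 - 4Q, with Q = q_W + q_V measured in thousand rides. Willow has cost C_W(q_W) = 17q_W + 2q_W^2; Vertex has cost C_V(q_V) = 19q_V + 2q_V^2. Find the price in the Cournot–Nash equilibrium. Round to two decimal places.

Willow's profit: π_W = (105 - 4Q)q_W - (17q_W + 2q_W²). Setting ∂π_W/∂q_W = 0: 88 - 12q_W - 4(q_V) = 0.
Vertex's profit: π_V = (105 - 4Q)q_V - (19q_V + 2q_V²). Setting ∂π_V/∂q_V = 0: 86 - 12q_V - 4(q_W) = 0.
Best responses: q_W = (88 - 4q_V)/12, q_V = (86 - 4q_W)/12.
Substituting one into the other gives q_W = 89/16 and q_V = 85/16.
Total output Q = 87/8, so price P = 105 - 4·(87/8) = 123/2.

61.50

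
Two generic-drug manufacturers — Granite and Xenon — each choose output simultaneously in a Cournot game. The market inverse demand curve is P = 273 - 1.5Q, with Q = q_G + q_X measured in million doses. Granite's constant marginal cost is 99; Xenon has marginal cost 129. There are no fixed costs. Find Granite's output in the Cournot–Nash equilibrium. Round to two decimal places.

45.33

Granite's profit: π_G = (273 - 1.5Q)q_G - (99q_G). Setting ∂π_G/∂q_G = 0: 174 - 3q_G - (3/2)(q_X) = 0.
Xenon's profit: π_X = (273 - 1.5Q)q_X - (129q_X). Setting ∂π_X/∂q_X = 0: 144 - 3q_X - (3/2)(q_G) = 0.
So q_G = (174 - (3/2)q_X)/3 and q_X = (144 - (3/2)q_G)/3.
Solving the pair: q_G = 136/3, q_X = 76/3.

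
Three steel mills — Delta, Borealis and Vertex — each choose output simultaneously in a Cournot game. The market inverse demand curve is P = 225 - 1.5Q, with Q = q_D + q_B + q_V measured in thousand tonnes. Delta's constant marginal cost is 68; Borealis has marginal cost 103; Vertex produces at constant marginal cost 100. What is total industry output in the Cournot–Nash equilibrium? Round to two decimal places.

Delta's profit: π_D = (225 - 1.5Q)q_D - (68q_D). Setting ∂π_D/∂q_D = 0: 157 - 3q_D - (3/2)(q_B + q_V) = 0.
Borealis's first-order condition: 122 - 3q_B - (3/2)(q_D + q_V) = 0.
Vertex's profit: π_V = (225 - 1.5Q)q_V - (100q_V). Setting ∂π_V/∂q_V = 0: 125 - 3q_V - (3/2)(q_D + q_B) = 0.
Adding the 3 first-order conditions: 404 − 6Q = 0, so Q = 202/3.
Back-substituting: q_D = (157 − 101)/(3/2) = 112/3, q_B = (122 − 101)/(3/2) = 14, q_V = (125 − 101)/(3/2) = 16.
Total output Q = 112/3 + 14 + 16 = 202/3.

67.33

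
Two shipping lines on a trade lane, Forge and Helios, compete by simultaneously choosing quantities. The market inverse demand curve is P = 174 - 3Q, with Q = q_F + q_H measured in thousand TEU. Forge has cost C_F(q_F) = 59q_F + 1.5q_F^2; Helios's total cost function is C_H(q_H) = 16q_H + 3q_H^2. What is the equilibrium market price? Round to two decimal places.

113.91

Forge's profit: π_F = (174 - 3Q)q_F - (59q_F + (3/2)q_F²). Setting ∂π_F/∂q_F = 0: 115 - 9q_F - 3(q_H) = 0.
Helios's profit: π_H = (174 - 3Q)q_H - (16q_H + 3q_H²). Setting ∂π_H/∂q_H = 0: 158 - 12q_H - 3(q_F) = 0.
So q_F = (115 - 3q_H)/9 and q_H = (158 - 3q_F)/12.
Solving the pair: q_F = 302/33, q_H = 359/33.
Total output Q = 661/33, so price P = 174 - 3·(661/33) = 1253/11.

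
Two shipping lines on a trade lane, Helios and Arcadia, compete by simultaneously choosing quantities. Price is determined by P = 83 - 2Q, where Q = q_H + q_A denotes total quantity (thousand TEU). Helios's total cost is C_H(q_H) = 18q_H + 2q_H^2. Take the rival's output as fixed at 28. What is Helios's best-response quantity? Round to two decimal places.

1.13

With the rival's output fixed at 28, Helios's profit is π_H = (83 - 2·28 - 2q_H)q_H - (18q_H + 2q_H²) = (27 - 2q_H)q_H - (18q_H + 2q_H²).
∂π_H/∂q_H = 9 - 8q_H = 0, so q_H = 9/8.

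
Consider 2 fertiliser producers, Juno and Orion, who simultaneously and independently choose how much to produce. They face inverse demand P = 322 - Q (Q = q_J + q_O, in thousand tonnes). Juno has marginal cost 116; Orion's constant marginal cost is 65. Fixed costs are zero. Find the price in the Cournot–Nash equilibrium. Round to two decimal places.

Juno's profit: π_J = (322 - Q)q_J - (116q_J). Setting ∂π_J/∂q_J = 0: 206 - 2q_J - (q_O) = 0.
Orion's first-order condition: 257 - 2q_O - (q_J) = 0.
Best responses: q_J = (206 - q_O)/2, q_O = (257 - q_J)/2.
Solving the pair: q_J = 155/3, q_O = 308/3.
Total output Q = 463/3, so price P = 322 - 463/3 = 503/3.

167.67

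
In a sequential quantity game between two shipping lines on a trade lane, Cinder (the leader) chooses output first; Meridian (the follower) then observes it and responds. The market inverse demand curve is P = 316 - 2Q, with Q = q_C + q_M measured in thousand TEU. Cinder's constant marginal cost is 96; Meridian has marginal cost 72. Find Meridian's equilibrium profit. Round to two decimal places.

2664.50

The follower Meridian best-responds to any q_C: π_M = (316 - 2Q)q_M - 72q_M.
∂π_M/∂q_M = 244 - 2q_C - 4q_M = 0 gives the reaction function q_M = (244 - 2q_C)/4.
Cinder substitutes q_M(q_C) into its own profit: π_C = q_C(316 - 2q_C - (244 - 2q_C)/2) - 96q_C = (194 - q_C)q_C - 96q_C.
Leader FOC: 98 - 2q_C = 0, so q_C = 49.
Then q_M = (244 - 2·49)/4 = 73/2.
Price P = 316 - 2·(171/2) = 145.
Meridian's profit: (145 - 72)·(73/2) = 2664.5000.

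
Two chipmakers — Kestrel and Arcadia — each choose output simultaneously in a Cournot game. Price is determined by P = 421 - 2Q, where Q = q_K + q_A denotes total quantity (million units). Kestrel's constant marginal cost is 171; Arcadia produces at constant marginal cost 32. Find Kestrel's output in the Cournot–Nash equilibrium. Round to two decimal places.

Kestrel's profit: π_K = (421 - 2Q)q_K - (171q_K). Setting ∂π_K/∂q_K = 0: 250 - 4q_K - 2(q_A) = 0.
Arcadia's profit: π_A = (421 - 2Q)q_A - (32q_A). Setting ∂π_A/∂q_A = 0: 389 - 4q_A - 2(q_K) = 0.
Best responses: q_K = (250 - 2q_A)/4, q_A = (389 - 2q_K)/4.
Solving the pair: q_K = 37/2, q_A = 88.

18.50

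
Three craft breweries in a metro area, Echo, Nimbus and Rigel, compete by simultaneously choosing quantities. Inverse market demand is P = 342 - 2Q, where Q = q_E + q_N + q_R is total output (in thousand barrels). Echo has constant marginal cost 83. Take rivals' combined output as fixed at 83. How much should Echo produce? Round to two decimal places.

23.25

With rivals' combined output fixed at 83, Echo's profit is π_E = (342 - 2·83 - 2q_E)q_E - (83q_E) = (176 - 2q_E)q_E - (83q_E).
∂π_E/∂q_E = 93 - 4q_E = 0, so q_E = 93/4.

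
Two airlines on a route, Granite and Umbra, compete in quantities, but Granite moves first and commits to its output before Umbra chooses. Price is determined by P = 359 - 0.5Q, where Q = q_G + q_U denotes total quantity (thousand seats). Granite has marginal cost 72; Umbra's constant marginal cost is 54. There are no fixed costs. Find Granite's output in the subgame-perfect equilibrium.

Solve by backward induction. Given q_G, the follower Umbra maximises π_U = (359 - (1/2)q_G - (1/2)q_U)q_U - 54q_U.
Follower FOC: 305 - (1/2)q_G - q_U = 0, so q_U(q_G) = (305 - (1/2)q_G).
Granite substitutes q_U(q_G) into its own profit: π_G = q_G(359 - (1/2)q_G - (305 - (1/2)q_G)/2) - 72q_G = (413/2 - (1/4)q_G)q_G - 72q_G.
Leader FOC: 269/2 - (1/2)q_G = 0, so q_G = 269.
Then q_U = (305 - (1/2)·269) = 341/2.

269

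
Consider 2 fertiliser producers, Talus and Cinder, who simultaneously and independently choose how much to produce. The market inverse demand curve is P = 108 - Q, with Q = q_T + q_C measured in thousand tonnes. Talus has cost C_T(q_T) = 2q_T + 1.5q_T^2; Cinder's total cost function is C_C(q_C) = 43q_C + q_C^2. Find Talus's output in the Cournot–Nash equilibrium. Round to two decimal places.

18.89

Talus's profit: π_T = (108 - Q)q_T - (2q_T + (3/2)q_T²). Setting ∂π_T/∂q_T = 0: 106 - 5q_T - (q_C) = 0.
Cinder's first-order condition: 65 - 4q_C - (q_T) = 0.
Rearranging gives the reaction functions q_T = (106 - q_C)/5 and q_C = (65 - q_T)/4.
Solving the pair: q_T = 359/19, q_C = 219/19.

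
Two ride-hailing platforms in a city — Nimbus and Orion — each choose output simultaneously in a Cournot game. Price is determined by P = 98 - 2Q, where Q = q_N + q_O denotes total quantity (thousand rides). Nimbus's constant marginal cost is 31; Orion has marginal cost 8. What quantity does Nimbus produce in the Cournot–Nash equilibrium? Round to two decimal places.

Nimbus's profit: π_N = (98 - 2Q)q_N - (31q_N). Setting ∂π_N/∂q_N = 0: 67 - 4q_N - 2(q_O) = 0.
Orion's profit: π_O = (98 - 2Q)q_O - (8q_O). Setting ∂π_O/∂q_O = 0: 90 - 4q_O - 2(q_N) = 0.
Rearranging gives the reaction functions q_N = (67 - 2q_O)/4 and q_O = (90 - 2q_N)/4.
Substituting one into the other gives q_N = 22/3 and q_O = 113/6.

7.33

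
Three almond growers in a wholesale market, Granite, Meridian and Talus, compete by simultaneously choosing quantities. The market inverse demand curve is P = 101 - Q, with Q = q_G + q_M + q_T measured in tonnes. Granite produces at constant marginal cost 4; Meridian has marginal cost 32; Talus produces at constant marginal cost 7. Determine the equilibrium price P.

Granite's profit: π_G = (101 - Q)q_G - (4q_G). Setting ∂π_G/∂q_G = 0: 97 - 2q_G - (q_M + q_T) = 0.
Meridian's profit: π_M = (101 - Q)q_M - (32q_M). Setting ∂π_M/∂q_M = 0: 69 - 2q_M - (q_G + q_T) = 0.
Talus's first-order condition: 94 - 2q_T - (q_G + q_M) = 0.
Summing all 3 equations gives 260 − 4Q = 0, hence Q = 65.
Back-substituting: q_G = (97 − 65) = 32, q_M = (69 − 65) = 4, q_T = (94 − 65) = 29.
Total output Q = 65, so price P = 101 - 65 = 36.

36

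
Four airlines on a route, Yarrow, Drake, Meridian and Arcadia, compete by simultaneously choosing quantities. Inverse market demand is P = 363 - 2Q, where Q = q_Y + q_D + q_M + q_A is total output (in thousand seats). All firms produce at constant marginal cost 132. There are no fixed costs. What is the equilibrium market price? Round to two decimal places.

A representative firm's profit is π_i = q_i(363 - 2Q) - 132q_i.
First-order condition (treating rivals' output as given): 231 - 4q_i - 2·Σ_{j≠i} q_j = 0.
By symmetry each firm produces the same amount; substituting Σ_{j≠i} q_j = 3q_i yields q_i = 231/10.
Total output Q = 462/5, so price P = 363 - 2·(462/5) = 891/5.

178.20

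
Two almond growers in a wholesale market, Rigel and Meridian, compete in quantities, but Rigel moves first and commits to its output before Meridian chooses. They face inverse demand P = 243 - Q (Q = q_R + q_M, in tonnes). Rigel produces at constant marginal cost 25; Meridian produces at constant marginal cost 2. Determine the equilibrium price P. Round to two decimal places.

Solve by backward induction. Given q_R, the follower Meridian maximises π_M = (243 - q_R - q_M)q_M - 2q_M.
Setting the follower's marginal profit to zero, 241 - q_R - 2q_M = 0, i.e. q_M = (241 - q_R)/2.
Rigel substitutes q_M(q_R) into its own profit: π_R = q_R(243 - q_R - (241 - q_R)/2) - 25q_R = (245/2 - (1/2)q_R)q_R - 25q_R.
Maximising: ∂π_R/∂q_R = 195/2 - q_R = 0, giving q_R = 195/2.
Then q_M = (241 - 195/2)/2 = 287/4.
Total output Q = 677/4, so price P = 243 - 677/4 = 295/4.

73.75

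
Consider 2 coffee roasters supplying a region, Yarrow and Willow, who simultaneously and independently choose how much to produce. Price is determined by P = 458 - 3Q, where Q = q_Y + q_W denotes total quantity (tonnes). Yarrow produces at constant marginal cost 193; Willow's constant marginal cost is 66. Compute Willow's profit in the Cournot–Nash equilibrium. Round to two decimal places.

Yarrow's profit: π_Y = (458 - 3Q)q_Y - (193q_Y). Setting ∂π_Y/∂q_Y = 0: 265 - 6q_Y - 3(q_W) = 0.
Willow's profit: π_W = (458 - 3Q)q_W - (66q_W). Setting ∂π_W/∂q_W = 0: 392 - 6q_W - 3(q_Y) = 0.
So q_Y = (265 - 3q_W)/6 and q_W = (392 - 3q_Y)/6.
Substituting one into the other gives q_Y = 46/3 and q_W = 173/3.
Price P = 458 - 3·73 = 239.
Willow's profit: (239 - 66)·(173/3) = 9976.3333.

9976.33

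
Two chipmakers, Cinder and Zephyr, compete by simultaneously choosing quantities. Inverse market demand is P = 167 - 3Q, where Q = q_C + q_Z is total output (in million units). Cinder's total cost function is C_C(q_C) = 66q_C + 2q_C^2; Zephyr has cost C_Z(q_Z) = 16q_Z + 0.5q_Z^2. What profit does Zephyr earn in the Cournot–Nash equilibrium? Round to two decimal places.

Cinder's profit: π_C = (167 - 3Q)q_C - (66q_C + 2q_C²). Setting ∂π_C/∂q_C = 0: 101 - 10q_C - 3(q_Z) = 0.
Zephyr's profit: π_Z = (167 - 3Q)q_Z - (16q_Z + (1/2)q_Z²). Setting ∂π_Z/∂q_Z = 0: 151 - 7q_Z - 3(q_C) = 0.
Best responses: q_C = (101 - 3q_Z)/10, q_Z = (151 - 3q_C)/7.
Substituting one into the other gives q_C = 254/61 and q_Z = 1207/61.
Price P = 167 - 3·(1461/61) = 95.1475.
Zephyr's profit: 95.1475·(1207/61) - 16·(1207/61) - (1/2)(1207/61)² = 1370.3229.

1370.32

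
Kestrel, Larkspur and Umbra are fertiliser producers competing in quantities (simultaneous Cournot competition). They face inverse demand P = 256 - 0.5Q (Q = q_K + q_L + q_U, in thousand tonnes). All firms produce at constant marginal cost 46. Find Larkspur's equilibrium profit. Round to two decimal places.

5512.50

Each firm earns π_i = (256 - 0.5Q)q_i - 46q_i.
Setting ∂π_i/∂q_i = 0 with rivals' quantities fixed: 210 - q_i - (1/2)·Σ_{j≠i} q_j = 0.
By symmetry each firm produces the same amount; substituting Σ_{j≠i} q_j = 2q_i yields q_i = 210/2 = 105.
Price P = 256 - (1/2)·315 = 197/2.
Larkspur's profit: (197/2 - 46)·105 = 5512.5000.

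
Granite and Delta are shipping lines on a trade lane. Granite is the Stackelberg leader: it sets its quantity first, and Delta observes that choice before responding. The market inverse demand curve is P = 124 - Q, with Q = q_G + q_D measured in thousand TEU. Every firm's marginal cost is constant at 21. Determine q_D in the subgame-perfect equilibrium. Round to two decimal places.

The follower Delta best-responds to any q_G: π_D = (124 - Q)q_D - 21q_D.
∂π_D/∂q_D = 103 - q_G - 2q_D = 0 gives the reaction function q_D = (103 - q_G)/2.
The leader anticipates this reaction. Substituting into P = 124 - Q gives P = 145/2 - (1/2)q_G, so π_G = (145/2 - (1/2)q_G)q_G - 21q_G.
The leader's first-order condition 103/2 - q_G = 0 yields q_G = 103/2.
Then q_D = (103 - 103/2)/2 = 103/4.

25.75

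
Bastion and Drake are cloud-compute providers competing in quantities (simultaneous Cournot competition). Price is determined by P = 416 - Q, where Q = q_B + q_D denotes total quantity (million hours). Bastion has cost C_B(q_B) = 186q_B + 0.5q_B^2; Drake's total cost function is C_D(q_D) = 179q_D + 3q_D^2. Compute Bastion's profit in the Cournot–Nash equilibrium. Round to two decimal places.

7286.23

Bastion's profit: π_B = (416 - Q)q_B - (186q_B + (1/2)q_B²). Setting ∂π_B/∂q_B = 0: 230 - 3q_B - (q_D) = 0.
Drake's profit: π_D = (416 - Q)q_D - (179q_D + 3q_D²). Setting ∂π_D/∂q_D = 0: 237 - 8q_D - (q_B) = 0.
So q_B = (230 - q_D)/3 and q_D = (237 - q_B)/8.
Solving the pair: q_B = 1603/23, q_D = 481/23.
Price P = 416 - 90.6087 = 325.3913.
Bastion's profit: 325.3913·(1603/23) - 186·(1603/23) - (1/2)(1603/23)² = 7286.2259.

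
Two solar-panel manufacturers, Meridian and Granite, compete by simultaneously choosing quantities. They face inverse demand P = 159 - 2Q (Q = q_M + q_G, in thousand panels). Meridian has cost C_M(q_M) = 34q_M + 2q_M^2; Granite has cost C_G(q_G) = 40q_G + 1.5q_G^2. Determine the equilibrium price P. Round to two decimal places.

Meridian's profit: π_M = (159 - 2Q)q_M - (34q_M + 2q_M²). Setting ∂π_M/∂q_M = 0: 125 - 8q_M - 2(q_G) = 0.
Granite's profit: π_G = (159 - 2Q)q_G - (40q_G + (3/2)q_G²). Setting ∂π_G/∂q_G = 0: 119 - 7q_G - 2(q_M) = 0.
So q_M = (125 - 2q_G)/8 and q_G = (119 - 2q_M)/7.
Solving the pair: q_M = 49/4, q_G = 27/2.
Total output Q = 103/4, so price P = 159 - 2·(103/4) = 215/2.

107.50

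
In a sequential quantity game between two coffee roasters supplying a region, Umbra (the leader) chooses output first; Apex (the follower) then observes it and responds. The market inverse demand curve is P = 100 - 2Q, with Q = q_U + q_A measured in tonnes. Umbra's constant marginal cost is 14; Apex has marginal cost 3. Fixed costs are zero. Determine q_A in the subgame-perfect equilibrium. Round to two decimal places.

Solve by backward induction. Given q_U, the follower Apex maximises π_A = (100 - 2q_U - 2q_A)q_A - 3q_A.
Follower FOC: 97 - 2q_U - 4q_A = 0, so q_A(q_U) = (97 - 2q_U)/4.
Umbra substitutes q_A(q_U) into its own profit: π_U = q_U(100 - 2q_U - (97 - 2q_U)/2) - 14q_U = (103/2 - q_U)q_U - 14q_U.
Leader FOC: 75/2 - 2q_U = 0, so q_U = 75/4.
Then q_A = (97 - 2·(75/4))/4 = 119/8.

14.88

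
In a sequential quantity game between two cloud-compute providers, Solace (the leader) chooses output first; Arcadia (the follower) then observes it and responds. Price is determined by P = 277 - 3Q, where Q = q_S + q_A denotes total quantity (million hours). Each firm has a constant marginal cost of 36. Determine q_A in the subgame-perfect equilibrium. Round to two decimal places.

The follower Arcadia best-responds to any q_S: π_A = (277 - 3Q)q_A - 36q_A.
Follower FOC: 241 - 3q_S - 6q_A = 0, so q_A(q_S) = (241 - 3q_S)/6.
The leader anticipates this reaction. Substituting into P = 277 - 3Q gives P = 313/2 - (3/2)q_S, so π_S = (313/2 - (3/2)q_S)q_S - 36q_S.
The leader's first-order condition 241/2 - 3q_S = 0 yields q_S = 241/6.
Then q_A = (241 - 3·(241/6))/6 = 241/12.

20.08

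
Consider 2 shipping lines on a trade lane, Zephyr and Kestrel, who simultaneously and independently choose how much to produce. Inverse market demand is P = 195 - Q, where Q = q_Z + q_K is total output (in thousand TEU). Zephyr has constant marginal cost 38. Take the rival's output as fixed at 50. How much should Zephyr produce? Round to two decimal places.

With the rival's output fixed at 50, Zephyr's profit is π_Z = (195 - 50 - q_Z)q_Z - (38q_Z) = (145 - q_Z)q_Z - (38q_Z).
∂π_Z/∂q_Z = 107 - 2q_Z = 0, so q_Z = 107/2.

53.50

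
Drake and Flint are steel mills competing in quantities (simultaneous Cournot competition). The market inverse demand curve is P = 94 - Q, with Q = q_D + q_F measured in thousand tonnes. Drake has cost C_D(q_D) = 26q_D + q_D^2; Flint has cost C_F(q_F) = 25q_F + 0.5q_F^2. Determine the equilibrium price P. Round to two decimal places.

Drake's profit: π_D = (94 - Q)q_D - (26q_D + q_D²). Setting ∂π_D/∂q_D = 0: 68 - 4q_D - (q_F) = 0.
Flint's profit: π_F = (94 - Q)q_F - (25q_F + (1/2)q_F²). Setting ∂π_F/∂q_F = 0: 69 - 3q_F - (q_D) = 0.
Best responses: q_D = (68 - q_F)/4, q_F = (69 - q_D)/3.
Solving the pair: q_D = 135/11, q_F = 208/11.
Total output Q = 343/11, so price P = 94 - 343/11 = 691/11.

62.82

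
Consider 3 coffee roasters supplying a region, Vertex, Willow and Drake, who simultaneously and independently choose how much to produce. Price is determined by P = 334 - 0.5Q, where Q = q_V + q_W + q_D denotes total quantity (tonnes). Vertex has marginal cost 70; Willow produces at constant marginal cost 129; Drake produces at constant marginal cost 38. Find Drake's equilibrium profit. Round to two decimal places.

21945.13

Vertex's profit: π_V = (334 - 0.5Q)q_V - (70q_V). Setting ∂π_V/∂q_V = 0: 264 - q_V - (1/2)(q_W + q_D) = 0.
Willow's profit: π_W = (334 - 0.5Q)q_W - (129q_W). Setting ∂π_W/∂q_W = 0: 205 - q_W - (1/2)(q_V + q_D) = 0.
Drake's profit: π_D = (334 - 0.5Q)q_D - (38q_D). Setting ∂π_D/∂q_D = 0: 296 - q_D - (1/2)(q_V + q_W) = 0.
Summing all 3 equations gives 765 − 2Q = 0, hence Q = 765/2.
Back-substituting: q_V = (264 − 765/4)/(1/2) = 291/2, q_W = (205 − 765/4)/(1/2) = 55/2, q_D = (296 − 765/4)/(1/2) = 419/2.
Price P = 334 - (1/2)·(765/2) = 571/4.
Drake's profit: (571/4 - 38)·(419/2) = 21945.1250.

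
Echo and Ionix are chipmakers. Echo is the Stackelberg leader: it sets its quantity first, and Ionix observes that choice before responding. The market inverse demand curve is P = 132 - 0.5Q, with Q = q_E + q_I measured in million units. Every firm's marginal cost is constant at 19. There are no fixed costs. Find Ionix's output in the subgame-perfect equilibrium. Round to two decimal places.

The follower Ionix best-responds to any q_E: π_I = (132 - 0.5Q)q_I - 19q_I.
Setting the follower's marginal profit to zero, 113 - (1/2)q_E - q_I = 0, i.e. q_I = (113 - (1/2)q_E).
The leader anticipates this reaction. Substituting into P = 132 - 0.5Q gives P = 151/2 - (1/4)q_E, so π_E = (151/2 - (1/4)q_E)q_E - 19q_E.
The leader's first-order condition 113/2 - (1/2)q_E = 0 yields q_E = 113.
Then q_I = (113 - (1/2)·113) = 113/2.

56.50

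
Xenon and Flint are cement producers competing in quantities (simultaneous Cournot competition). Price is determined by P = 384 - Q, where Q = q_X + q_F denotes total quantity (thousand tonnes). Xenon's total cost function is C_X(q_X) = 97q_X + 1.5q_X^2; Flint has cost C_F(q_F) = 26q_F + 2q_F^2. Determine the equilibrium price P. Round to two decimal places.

285.14

Xenon's profit: π_X = (384 - Q)q_X - (97q_X + (3/2)q_X²). Setting ∂π_X/∂q_X = 0: 287 - 5q_X - (q_F) = 0.
Flint's profit: π_F = (384 - Q)q_F - (26q_F + 2q_F²). Setting ∂π_F/∂q_F = 0: 358 - 6q_F - (q_X) = 0.
Best responses: q_X = (287 - q_F)/5, q_F = (358 - q_X)/6.
Solving the pair: q_X = 1364/29, q_F = 1503/29.
Total output Q = 98.8621, so price P = 384 - 98.8621 = 285.1379.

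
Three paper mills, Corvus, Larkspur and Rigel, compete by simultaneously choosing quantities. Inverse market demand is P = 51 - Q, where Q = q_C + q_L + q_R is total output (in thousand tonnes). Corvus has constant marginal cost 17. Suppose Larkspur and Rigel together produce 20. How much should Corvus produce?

7

With rivals' combined output fixed at 20, Corvus's profit is π_C = (51 - 20 - q_C)q_C - (17q_C) = (31 - q_C)q_C - (17q_C).
∂π_C/∂q_C = 14 - 2q_C = 0, so q_C = 7.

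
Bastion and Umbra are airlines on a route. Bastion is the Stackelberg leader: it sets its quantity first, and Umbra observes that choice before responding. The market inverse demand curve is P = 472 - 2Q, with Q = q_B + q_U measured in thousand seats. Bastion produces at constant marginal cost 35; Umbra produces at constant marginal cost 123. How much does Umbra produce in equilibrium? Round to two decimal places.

Solve by backward induction. Given q_B, the follower Umbra maximises π_U = (472 - 2q_B - 2q_U)q_U - 123q_U.
Setting the follower's marginal profit to zero, 349 - 2q_B - 4q_U = 0, i.e. q_U = (349 - 2q_B)/4.
Bastion substitutes q_U(q_B) into its own profit: π_B = q_B(472 - 2q_B - (349 - 2q_B)/2) - 35q_B = (595/2 - q_B)q_B - 35q_B.
The leader's first-order condition 525/2 - 2q_B = 0 yields q_B = 525/4.
Then q_U = (349 - 2·(525/4))/4 = 173/8.

21.63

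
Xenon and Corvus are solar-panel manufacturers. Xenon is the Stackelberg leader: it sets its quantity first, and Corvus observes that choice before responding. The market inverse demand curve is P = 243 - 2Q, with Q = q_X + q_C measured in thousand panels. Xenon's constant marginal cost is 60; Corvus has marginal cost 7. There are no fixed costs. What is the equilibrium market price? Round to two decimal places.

Solve by backward induction. Given q_X, the follower Corvus maximises π_C = (243 - 2q_X - 2q_C)q_C - 7q_C.
Follower FOC: 236 - 2q_X - 4q_C = 0, so q_C(q_X) = (236 - 2q_X)/4.
Xenon substitutes q_C(q_X) into its own profit: π_X = q_X(243 - 2q_X - (236 - 2q_X)/2) - 60q_X = (125 - q_X)q_X - 60q_X.
The leader's first-order condition 65 - 2q_X = 0 yields q_X = 65/2.
Then q_C = (236 - 2·(65/2))/4 = 171/4.
Total output Q = 301/4, so price P = 243 - 2·(301/4) = 185/2.

92.50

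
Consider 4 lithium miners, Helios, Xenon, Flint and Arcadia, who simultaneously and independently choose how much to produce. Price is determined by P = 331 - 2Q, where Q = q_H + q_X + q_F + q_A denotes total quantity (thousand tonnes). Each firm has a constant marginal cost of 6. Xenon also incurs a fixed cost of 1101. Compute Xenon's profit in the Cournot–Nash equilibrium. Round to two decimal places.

Each firm earns π_i = (331 - 2Q)q_i - 6q_i.
Setting ∂π_i/∂q_i = 0 with rivals' quantities fixed: 325 - 4q_i - 2·Σ_{j≠i} q_j = 0.
By symmetry each firm produces the same amount; substituting Σ_{j≠i} q_j = 3q_i yields q_i = 325/10 = 65/2.
Price P = 331 - 2·130 = 71.
Xenon's profit: (71 - 6)·(65/2) - 1101 = 1011.5000.

1011.50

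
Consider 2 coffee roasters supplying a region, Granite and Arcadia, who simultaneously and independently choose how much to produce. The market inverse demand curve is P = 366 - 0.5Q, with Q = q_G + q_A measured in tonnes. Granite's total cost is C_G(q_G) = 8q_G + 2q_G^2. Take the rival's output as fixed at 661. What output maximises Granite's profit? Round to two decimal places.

5.50

With the rival's output fixed at 661, Granite's profit is π_G = (366 - (1/2)·661 - (1/2)q_G)q_G - (8q_G + 2q_G²) = (71/2 - (1/2)q_G)q_G - (8q_G + 2q_G²).
∂π_G/∂q_G = 55/2 - 5q_G = 0, so q_G = 11/2.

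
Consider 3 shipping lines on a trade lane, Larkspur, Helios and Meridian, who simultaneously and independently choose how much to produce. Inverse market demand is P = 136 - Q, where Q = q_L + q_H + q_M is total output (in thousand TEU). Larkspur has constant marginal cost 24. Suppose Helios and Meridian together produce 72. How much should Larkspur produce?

With rivals' combined output fixed at 72, Larkspur's profit is π_L = (136 - 72 - q_L)q_L - (24q_L) = (64 - q_L)q_L - (24q_L).
∂π_L/∂q_L = 40 - 2q_L = 0, so q_L = 20.

20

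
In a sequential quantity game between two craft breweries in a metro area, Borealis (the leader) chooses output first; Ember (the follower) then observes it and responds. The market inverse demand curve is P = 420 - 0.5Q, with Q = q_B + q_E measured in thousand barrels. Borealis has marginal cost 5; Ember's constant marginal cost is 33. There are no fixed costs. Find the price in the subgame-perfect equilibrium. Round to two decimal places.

115.75

Solve by backward induction. Given q_B, the follower Ember maximises π_E = (420 - (1/2)q_B - (1/2)q_E)q_E - 33q_E.
Follower FOC: 387 - (1/2)q_B - q_E = 0, so q_E(q_B) = (387 - (1/2)q_B).
Borealis substitutes q_E(q_B) into its own profit: π_B = q_B(420 - (1/2)q_B - (387 - (1/2)q_B)/2) - 5q_B = (453/2 - (1/4)q_B)q_B - 5q_B.
The leader's first-order condition 443/2 - (1/2)q_B = 0 yields q_B = 443.
Then q_E = (387 - (1/2)·443) = 331/2.
Total output Q = 1217/2, so price P = 420 - (1/2)·(1217/2) = 463/4.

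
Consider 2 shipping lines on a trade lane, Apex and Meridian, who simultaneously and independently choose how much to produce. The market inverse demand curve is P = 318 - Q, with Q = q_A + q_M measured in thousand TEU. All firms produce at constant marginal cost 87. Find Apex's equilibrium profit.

5929

A representative firm's profit is π_i = q_i(318 - Q) - 87q_i.
Setting ∂π_i/∂q_i = 0 with rivals' quantities fixed: 231 - 2q_i - q_j = 0.
With identical firms every q_j equals q_i, so q_j = q_i and 231 = 3q_i, giving q_i = 77.
Price P = 318 - 154 = 164.
Apex's profit: (164 - 87)·77 = 5929.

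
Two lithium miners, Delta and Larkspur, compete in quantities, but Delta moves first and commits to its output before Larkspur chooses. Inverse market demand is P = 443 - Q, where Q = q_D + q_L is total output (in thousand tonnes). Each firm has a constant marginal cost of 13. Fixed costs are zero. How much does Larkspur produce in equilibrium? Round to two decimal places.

107.50

Solve by backward induction. Given q_D, the follower Larkspur maximises π_L = (443 - q_D - q_L)q_L - 13q_L.
Follower FOC: 430 - q_D - 2q_L = 0, so q_L(q_D) = (430 - q_D)/2.
The leader anticipates this reaction. Substituting into P = 443 - Q gives P = 228 - (1/2)q_D, so π_D = (228 - (1/2)q_D)q_D - 13q_D.
Leader FOC: 215 - q_D = 0, so q_D = 215.
Then q_L = (430 - 215)/2 = 215/2.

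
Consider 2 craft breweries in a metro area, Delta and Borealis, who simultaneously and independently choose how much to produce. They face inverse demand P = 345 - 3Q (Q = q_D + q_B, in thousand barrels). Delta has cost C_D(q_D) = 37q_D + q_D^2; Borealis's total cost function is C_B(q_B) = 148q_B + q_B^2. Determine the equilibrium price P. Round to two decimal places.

Delta's profit: π_D = (345 - 3Q)q_D - (37q_D + q_D²). Setting ∂π_D/∂q_D = 0: 308 - 8q_D - 3(q_B) = 0.
Borealis's profit: π_B = (345 - 3Q)q_B - (148q_B + q_B²). Setting ∂π_B/∂q_B = 0: 197 - 8q_B - 3(q_D) = 0.
So q_D = (308 - 3q_B)/8 and q_B = (197 - 3q_D)/8.
Substituting one into the other gives q_D = 1873/55 and q_B = 652/55.
Total output Q = 505/11, so price P = 345 - 3·(505/11) = 207.2727.

207.27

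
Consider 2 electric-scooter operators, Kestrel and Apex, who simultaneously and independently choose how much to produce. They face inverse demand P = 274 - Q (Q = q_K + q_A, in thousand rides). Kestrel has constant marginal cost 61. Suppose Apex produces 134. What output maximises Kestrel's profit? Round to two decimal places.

39.50

With the rival's output fixed at 134, Kestrel's profit is π_K = (274 - 134 - q_K)q_K - (61q_K) = (140 - q_K)q_K - (61q_K).
∂π_K/∂q_K = 79 - 2q_K = 0, so q_K = 79/2.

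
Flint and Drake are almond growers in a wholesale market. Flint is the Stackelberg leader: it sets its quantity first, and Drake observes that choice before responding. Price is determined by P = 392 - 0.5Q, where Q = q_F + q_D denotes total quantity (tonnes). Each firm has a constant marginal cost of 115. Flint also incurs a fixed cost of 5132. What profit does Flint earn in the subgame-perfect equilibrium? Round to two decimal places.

Solve by backward induction. Given q_F, the follower Drake maximises π_D = (392 - (1/2)q_F - (1/2)q_D)q_D - 115q_D.
Follower FOC: 277 - (1/2)q_F - q_D = 0, so q_D(q_F) = (277 - (1/2)q_F).
Flint substitutes q_D(q_F) into its own profit: π_F = q_F(392 - (1/2)q_F - (277 - (1/2)q_F)/2) - 115q_F = (507/2 - (1/4)q_F)q_F - 115q_F.
The leader's first-order condition 277/2 - (1/2)q_F = 0 yields q_F = 277.
Then q_D = (277 - (1/2)·277) = 277/2.
Price P = 392 - (1/2)·(831/2) = 737/4.
Flint's profit: (737/4 - 115)·277 - 5132 = 14050.2500.

14050.25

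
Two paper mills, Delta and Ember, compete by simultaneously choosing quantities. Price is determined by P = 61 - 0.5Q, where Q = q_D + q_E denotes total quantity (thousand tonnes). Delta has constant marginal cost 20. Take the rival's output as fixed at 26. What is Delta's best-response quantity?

28

With the rival's output fixed at 26, Delta's profit is π_D = (61 - (1/2)·26 - (1/2)q_D)q_D - (20q_D) = (48 - (1/2)q_D)q_D - (20q_D).
∂π_D/∂q_D = 28 - q_D = 0, so q_D = 28.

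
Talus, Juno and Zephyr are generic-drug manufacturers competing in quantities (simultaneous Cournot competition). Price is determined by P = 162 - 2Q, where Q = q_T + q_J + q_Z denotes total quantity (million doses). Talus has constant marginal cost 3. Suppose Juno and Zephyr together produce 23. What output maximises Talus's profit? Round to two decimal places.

28.25

With rivals' combined output fixed at 23, Talus's profit is π_T = (162 - 2·23 - 2q_T)q_T - (3q_T) = (116 - 2q_T)q_T - (3q_T).
∂π_T/∂q_T = 113 - 4q_T = 0, so q_T = 113/4.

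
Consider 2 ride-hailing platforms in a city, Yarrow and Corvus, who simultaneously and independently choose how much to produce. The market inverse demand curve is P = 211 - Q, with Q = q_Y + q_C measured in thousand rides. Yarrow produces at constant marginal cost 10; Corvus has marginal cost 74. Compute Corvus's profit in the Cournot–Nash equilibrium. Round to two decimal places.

Yarrow's profit: π_Y = (211 - Q)q_Y - (10q_Y). Setting ∂π_Y/∂q_Y = 0: 201 - 2q_Y - (q_C) = 0.
Corvus's profit: π_C = (211 - Q)q_C - (74q_C). Setting ∂π_C/∂q_C = 0: 137 - 2q_C - (q_Y) = 0.
Best responses: q_Y = (201 - q_C)/2, q_C = (137 - q_Y)/2.
Substituting one into the other gives q_Y = 265/3 and q_C = 73/3.
Price P = 211 - 338/3 = 295/3.
Corvus's profit: (295/3 - 74)·(73/3) = 592.1111.

592.11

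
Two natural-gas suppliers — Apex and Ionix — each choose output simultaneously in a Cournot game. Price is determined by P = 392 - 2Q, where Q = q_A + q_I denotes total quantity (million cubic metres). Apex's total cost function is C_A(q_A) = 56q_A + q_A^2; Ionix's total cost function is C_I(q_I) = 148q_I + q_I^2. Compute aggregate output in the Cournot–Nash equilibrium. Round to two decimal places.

Apex's profit: π_A = (392 - 2Q)q_A - (56q_A + q_A²). Setting ∂π_A/∂q_A = 0: 336 - 6q_A - 2(q_I) = 0.
Ionix's first-order condition: 244 - 6q_I - 2(q_A) = 0.
Best responses: q_A = (336 - 2q_I)/6, q_I = (244 - 2q_A)/6.
Substituting one into the other gives q_A = 191/4 and q_I = 99/4.
Total output Q = 191/4 + 99/4 = 145/2.

72.50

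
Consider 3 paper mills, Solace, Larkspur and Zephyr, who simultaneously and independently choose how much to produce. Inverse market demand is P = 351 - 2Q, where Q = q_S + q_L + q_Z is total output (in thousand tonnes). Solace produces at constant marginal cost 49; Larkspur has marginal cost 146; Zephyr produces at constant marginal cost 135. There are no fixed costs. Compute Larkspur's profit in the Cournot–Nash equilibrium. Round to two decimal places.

294.03

Solace's profit: π_S = (351 - 2Q)q_S - (49q_S). Setting ∂π_S/∂q_S = 0: 302 - 4q_S - 2(q_L + q_Z) = 0.
Larkspur's profit: π_L = (351 - 2Q)q_L - (146q_L). Setting ∂π_L/∂q_L = 0: 205 - 4q_L - 2(q_S + q_Z) = 0.
Zephyr's first-order condition: 216 - 4q_Z - 2(q_S + q_L) = 0.
Summing all 3 equations gives 723 − 8Q = 0, hence Q = 723/8.
Back-substituting: q_S = (302 − 723/4)/2 = 485/8, q_L = (205 − 723/4)/2 = 97/8, q_Z = (216 − 723/4)/2 = 141/8.
Price P = 351 - 2·(723/8) = 681/4.
Larkspur's profit: (681/4 - 146)·(97/8) = 294.0313.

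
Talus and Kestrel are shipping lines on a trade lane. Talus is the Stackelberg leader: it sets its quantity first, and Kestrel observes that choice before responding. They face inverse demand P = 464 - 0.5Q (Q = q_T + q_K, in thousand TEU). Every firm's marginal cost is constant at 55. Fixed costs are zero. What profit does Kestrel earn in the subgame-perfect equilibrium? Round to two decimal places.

Solve by backward induction. Given q_T, the follower Kestrel maximises π_K = (464 - (1/2)q_T - (1/2)q_K)q_K - 55q_K.
∂π_K/∂q_K = 409 - (1/2)q_T - q_K = 0 gives the reaction function q_K = (409 - (1/2)q_T).
Talus substitutes q_K(q_T) into its own profit: π_T = q_T(464 - (1/2)q_T - (409 - (1/2)q_T)/2) - 55q_T = (519/2 - (1/4)q_T)q_T - 55q_T.
Leader FOC: 409/2 - (1/2)q_T = 0, so q_T = 409.
Then q_K = (409 - (1/2)·409) = 409/2.
Price P = 464 - (1/2)·(1227/2) = 629/4.
Kestrel's profit: (629/4 - 55)·(409/2) = 20910.1250.

20910.13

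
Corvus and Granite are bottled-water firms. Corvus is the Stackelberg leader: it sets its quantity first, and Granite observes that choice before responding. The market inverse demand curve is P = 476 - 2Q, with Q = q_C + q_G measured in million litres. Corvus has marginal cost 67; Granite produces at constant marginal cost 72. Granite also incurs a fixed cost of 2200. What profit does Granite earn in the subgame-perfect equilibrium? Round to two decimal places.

2651.13

The follower Granite best-responds to any q_C: π_G = (476 - 2Q)q_G - 72q_G.
∂π_G/∂q_G = 404 - 2q_C - 4q_G = 0 gives the reaction function q_G = (404 - 2q_C)/4.
Corvus substitutes q_G(q_C) into its own profit: π_C = q_C(476 - 2q_C - (404 - 2q_C)/2) - 67q_C = (274 - q_C)q_C - 67q_C.
The leader's first-order condition 207 - 2q_C = 0 yields q_C = 207/2.
Then q_G = (404 - 2·(207/2))/4 = 197/4.
Price P = 476 - 2·(611/4) = 341/2.
Granite's profit: (341/2 - 72)·(197/4) - 2200 = 2651.1250.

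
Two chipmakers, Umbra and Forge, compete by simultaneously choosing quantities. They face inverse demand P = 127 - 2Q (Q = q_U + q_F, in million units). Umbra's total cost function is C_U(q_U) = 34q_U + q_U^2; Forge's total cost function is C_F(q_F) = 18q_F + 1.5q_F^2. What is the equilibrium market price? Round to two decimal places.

Umbra's profit: π_U = (127 - 2Q)q_U - (34q_U + q_U²). Setting ∂π_U/∂q_U = 0: 93 - 6q_U - 2(q_F) = 0.
Forge's profit: π_F = (127 - 2Q)q_F - (18q_F + (3/2)q_F²). Setting ∂π_F/∂q_F = 0: 109 - 7q_F - 2(q_U) = 0.
Rearranging gives the reaction functions q_U = (93 - 2q_F)/6 and q_F = (109 - 2q_U)/7.
Solving the pair: q_U = 433/38, q_F = 234/19.
Total output Q = 901/38, so price P = 127 - 2·(901/38) = 1512/19.

79.58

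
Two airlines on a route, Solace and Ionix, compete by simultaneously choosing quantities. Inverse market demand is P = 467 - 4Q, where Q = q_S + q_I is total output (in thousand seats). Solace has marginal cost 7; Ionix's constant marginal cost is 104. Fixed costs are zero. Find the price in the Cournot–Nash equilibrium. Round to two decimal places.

192.67

Solace's profit: π_S = (467 - 4Q)q_S - (7q_S). Setting ∂π_S/∂q_S = 0: 460 - 8q_S - 4(q_I) = 0.
Ionix's profit: π_I = (467 - 4Q)q_I - (104q_I). Setting ∂π_I/∂q_I = 0: 363 - 8q_I - 4(q_S) = 0.
Best responses: q_S = (460 - 4q_I)/8, q_I = (363 - 4q_S)/8.
Solving the pair: q_S = 557/12, q_I = 133/6.
Total output Q = 823/12, so price P = 467 - 4·(823/12) = 578/3.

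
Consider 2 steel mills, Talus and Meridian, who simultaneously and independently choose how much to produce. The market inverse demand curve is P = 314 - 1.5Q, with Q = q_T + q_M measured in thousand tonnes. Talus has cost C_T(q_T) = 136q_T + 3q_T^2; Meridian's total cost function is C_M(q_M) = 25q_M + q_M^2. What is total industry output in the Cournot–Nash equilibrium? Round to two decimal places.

Talus's profit: π_T = (314 - 1.5Q)q_T - (136q_T + 3q_T²). Setting ∂π_T/∂q_T = 0: 178 - 9q_T - (3/2)(q_M) = 0.
Meridian's first-order condition: 289 - 5q_M - (3/2)(q_T) = 0.
Best responses: q_T = (178 - (3/2)q_M)/9, q_M = (289 - (3/2)q_T)/5.
Solving the pair: q_T = 1826/171, q_M = 54.5965.
Total output Q = 1826/171 + 54.5965 = 65.2749.

65.27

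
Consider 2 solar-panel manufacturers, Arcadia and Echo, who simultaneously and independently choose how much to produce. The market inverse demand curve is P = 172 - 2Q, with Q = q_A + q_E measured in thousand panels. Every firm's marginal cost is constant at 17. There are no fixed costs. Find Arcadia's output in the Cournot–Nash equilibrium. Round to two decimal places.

A representative firm's profit is π_i = q_i(172 - 2Q) - 17q_i.
First-order condition (treating rivals' output as given): 155 - 4q_i - 2q_j = 0.
With identical firms every q_j equals q_i, so q_j = q_i and 155 = 6q_i, giving q_i = 155/6.

25.83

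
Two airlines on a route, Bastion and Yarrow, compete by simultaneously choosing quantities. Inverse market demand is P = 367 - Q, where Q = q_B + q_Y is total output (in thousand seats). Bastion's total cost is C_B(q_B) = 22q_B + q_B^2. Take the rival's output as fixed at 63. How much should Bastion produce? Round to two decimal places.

With the rival's output fixed at 63, Bastion's profit is π_B = (367 - 63 - q_B)q_B - (22q_B + q_B²) = (304 - q_B)q_B - (22q_B + q_B²).
∂π_B/∂q_B = 282 - 4q_B = 0, so q_B = 141/2.

70.50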